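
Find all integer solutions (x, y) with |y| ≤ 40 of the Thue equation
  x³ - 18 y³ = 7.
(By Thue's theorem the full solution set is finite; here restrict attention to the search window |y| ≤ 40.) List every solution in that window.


The equation is x³ - 18y³ = 7. For fixed y, x³ = 18·y³ + 7, so a solution requires the RHS to be a perfect cube.
Strategy: iterate y from -40 to 40, compute RHS = 18·y³ + 7, and check whether it is a (positive or negative) perfect cube.
Check small values of y:
  y = 0: RHS = 7 is not a perfect cube.
  y = 1: RHS = 25 is not a perfect cube.
  y = -1: RHS = -11 is not a perfect cube.
  y = 2: RHS = 151 is not a perfect cube.
  y = -2: RHS = -137 is not a perfect cube.
  y = 3: RHS = 493 is not a perfect cube.
  y = -3: RHS = -479 is not a perfect cube.
Continuing the search up to |y| = 40 finds no solutions either.
No (x, y) in the scanned range satisfies the equation.

No integer solutions with |y| ≤ 40.


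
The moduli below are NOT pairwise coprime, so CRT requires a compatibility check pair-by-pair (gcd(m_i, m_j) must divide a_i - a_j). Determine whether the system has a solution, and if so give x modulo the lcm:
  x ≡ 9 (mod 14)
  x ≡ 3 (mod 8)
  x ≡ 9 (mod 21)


Moduli 14, 8, 21 are not pairwise coprime, so CRT works modulo lcm(m_i) when all pairwise compatibility conditions hold.
Pairwise compatibility: gcd(m_i, m_j) must divide a_i - a_j for every pair.
Merge one congruence at a time:
  Start: x ≡ 9 (mod 14).
  Combine with x ≡ 3 (mod 8): gcd(14, 8) = 2; 3 - 9 = -6, which IS divisible by 2, so compatible.
    Write x = 9 + 14·t and substitute into x ≡ 3 (mod 8): 14·t ≡ 3 − 9 = -6 (mod 8).
    Divide the congruence (and modulus) by g = 2: 7·t ≡ -3 (mod 4).
    Reduce coefficients mod 4: 3·t ≡ 1 (mod 4).
    The inverse of 3 mod 4 is 3 (since 3·3 = 9 = 2·4 + 1), so t ≡ 3·1 = 3 ≡ 3 (mod 4).
    Then x = 9 + 14·3 = 51, valid modulo lcm(14, 8) = 56: x ≡ 51 (mod 56).
  Combine with x ≡ 9 (mod 21): gcd(56, 21) = 7; 9 - 51 = -42, which IS divisible by 7, so compatible.
    Write x = 51 + 56·t and substitute into x ≡ 9 (mod 21): 56·t ≡ 9 − 51 = -42 (mod 21).
    Divide the congruence (and modulus) by g = 7: 8·t ≡ -6 (mod 3).
    Reduce coefficients mod 3: 2·t ≡ 0 (mod 3).
    The inverse of 2 mod 3 is 2 (since 2·2 = 4 = 1·3 + 1), so t ≡ 2·0 = 0 ≡ 0 (mod 3).
    Then x = 51 + 56·0 = 51, valid modulo lcm(56, 21) = 168: x ≡ 51 (mod 168).
Verify: 51 mod 14 = 9, 51 mod 8 = 3, 51 mod 21 = 9.

x ≡ 51 (mod 168).


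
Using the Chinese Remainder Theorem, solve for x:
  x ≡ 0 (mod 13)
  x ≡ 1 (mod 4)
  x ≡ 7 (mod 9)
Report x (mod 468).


Moduli 13, 4, 9 are pairwise coprime; by CRT there is a unique solution modulo M = 13 · 4 · 9 = 468.
Solve pairwise, accumulating the modulus:
  Start with x ≡ 0 (mod 13).
  Combine with x ≡ 1 (mod 4): since gcd(13, 4) = 1, we get a unique residue mod 52.
    Write x = 0 + 13·t and substitute into x ≡ 1 (mod 4): 13·t ≡ 1 − 0 = 1 (mod 4).
    Reduce coefficients mod 4: 1·t ≡ 1 (mod 4).
    So t ≡ 1 (mod 4).
    Then x = 0 + 13·1 = 13, valid modulo lcm(13, 4) = 52: x ≡ 13 (mod 52).
  Combine with x ≡ 7 (mod 9): since gcd(52, 9) = 1, we get a unique residue mod 468.
    Write x = 13 + 52·t and substitute into x ≡ 7 (mod 9): 52·t ≡ 7 − 13 = -6 (mod 9).
    Reduce coefficients mod 9: 7·t ≡ 3 (mod 9).
    The inverse of 7 mod 9 is 4 (since 7·4 = 28 = 3·9 + 1), so t ≡ 4·3 = 12 ≡ 3 (mod 9).
    Then x = 13 + 52·3 = 169, valid modulo lcm(52, 9) = 468: x ≡ 169 (mod 468).
Verify: 169 mod 13 = 0 ✓, 169 mod 4 = 1 ✓, 169 mod 9 = 7 ✓.

x ≡ 169 (mod 468).


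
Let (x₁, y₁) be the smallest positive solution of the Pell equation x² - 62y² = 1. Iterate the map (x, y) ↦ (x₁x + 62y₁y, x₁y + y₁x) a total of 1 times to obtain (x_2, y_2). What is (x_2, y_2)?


Step 1: Find the fundamental solution (x₁, y₁) of x² - 62y² = 1.
  Expand √62 as a continued fraction. a₀ = ⌊√62⌋ = 7; iterate m_{k+1} = d_k·a_k − m_k, d_{k+1} = (62 − m_{k+1}²)/d_k, a_{k+1} = ⌊(a₀ + m_{k+1})/d_{k+1}⌋ (starting m₀ = 0, d₀ = 1), with convergents p_k = a_k·p_{k-1} + p_{k-2}, q_k = a_k·q_{k-1} + q_{k-2} (p₋₁ = 1, q₋₁ = 0):
  k = 0: a₀ = 7; p₀/q₀ = 7/1; p₀² − 62·q₀² = 49 − 62 = -13.
  k = 1: m = 7, d = 13, a = ⌊(7 + 7)/13⌋ = 1; p/q = (1·7 + 1)/(1·1 + 0) = 8/1; p² − 62·q² = 64 − 62 = 2.
  k = 2: m = 6, d = 2, a = ⌊(7 + 6)/2⌋ = 6; p/q = (6·8 + 7)/(6·1 + 1) = 55/7; p² − 62·q² = 3025 − 3038 = -13.
  k = 3: m = 6, d = 13, a = ⌊(7 + 6)/13⌋ = 1; p/q = (1·55 + 8)/(1·7 + 1) = 63/8; p² − 62·q² = 3969 − 3968 = 1.
  The first convergent with p² − 62·q² = 1 gives the fundamental solution (x₁, y₁) = (63, 8).
Step 2: Apply the recurrence (x_{n+1}, y_{n+1}) = (x₁x_n + 62y₁y_n, x₁y_n + y₁x_n) repeatedly.
  From (x_1, y_1) = (63, 8): x_2 = 63·63 + 62·8·8 = 7937; y_2 = 63·8 + 8·63 = 1008.
Step 3: Verify x_2² - 62·y_2² = 62995969 - 62995968 = 1 (should be 1). ✓

(x_1, y_1) = (63, 8); (x_2, y_2) = (7937, 1008).


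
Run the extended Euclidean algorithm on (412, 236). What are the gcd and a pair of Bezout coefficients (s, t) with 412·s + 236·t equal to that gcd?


Euclidean algorithm on (412, 236) — divide until remainder is 0:
  412 = 1 · 236 + 176
  236 = 1 · 176 + 60
  176 = 2 · 60 + 56
  60 = 1 · 56 + 4
  56 = 14 · 4 + 0
gcd(412, 236) = 4.
Track Bezout coefficients alongside the remainders: start with r₀ = 412 = a·1 + b·0 (s = 1, t = 0) and r₁ = 236 = a·0 + b·1 (s = 0, t = 1); each new remainder r_{k+1} = r_{k-1} − q_k·r_k inherits s_{k+1} = s_{k-1} − q_k·s_k, t_{k+1} = t_{k-1} − q_k·t_k, so r_k = a·s_k + b·t_k at every step:
  q = 1: r = 176, s = 1 − 1·0 = 1, t = 0 − 1·1 = -1  (check: 412·1 + 236·(-1) = 176)
  q = 1: r = 60, s = 0 − 1·1 = -1, t = 1 − 1·(-1) = 2  (check: 412·(-1) + 236·2 = 60)
  q = 2: r = 56, s = 1 − 2·(-1) = 3, t = -1 − 2·2 = -5  (check: 412·3 + 236·(-5) = 56)
  q = 1: r = 4, s = -1 − 1·3 = -4, t = 2 − 1·(-5) = 7  (check: 412·(-4) + 236·7 = 4)
The row with r = 4 (the gcd) gives the Bezout coefficients s = -4, t = 7.
Result: 412 · (-4) + 236 · (7) = 4.

gcd(412, 236) = 4; s = -4, t = 7 (check: 412·(-4) + 236·7 = 4).


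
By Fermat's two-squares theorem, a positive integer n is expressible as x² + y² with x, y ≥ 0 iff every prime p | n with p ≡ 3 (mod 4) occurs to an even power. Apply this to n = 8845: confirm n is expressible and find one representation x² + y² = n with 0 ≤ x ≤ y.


Step 1: Factor n = 8845 = 5 · 29 · 61.
Step 2: Check the mod-4 condition on each prime factor: 5 ≡ 1 (mod 4), exponent 1; 29 ≡ 1 (mod 4), exponent 1; 61 ≡ 1 (mod 4), exponent 1.
All primes ≡ 3 (mod 4) appear to even exponent (or don't appear), so by the two-squares theorem n IS expressible as a sum of two squares.
Step 3: Build a representation. Here n = 5 · 29 · 61 is a product of primes ≡ 1 (mod 4). Each prime p ≡ 1 (mod 4) is itself a sum of two squares; find a² by testing p − a² for a perfect square:
  5: 5 − 1² = 4 = 2² ⇒ 5 = 1² + 2².
  29: 29 − 1² = 28, 29 − 2² = 25 = 5² ⇒ 29 = 2² + 5².
  61: 61 − 1² = 60, 61 − 2² = 57, 61 − 3² = 52, 61 − 4² = 45, 61 − 5² = 36 = 6² ⇒ 61 = 5² + 6².
  Combine using the Brahmagupta–Fibonacci identity (a² + b²)(c² + d²) = (ac − bd)² + (ad + bc)² = (ac + bd)² + (ad − bc)²:
  5 · 29 = 145: from (1² + 2²)(2² + 5²), take (1·2 − 2·5, 1·5 + 2·2) = (2 − 10, 5 + 4) = (-8, 9); dropping signs (only squares matter) gives (8, 9); check 8² + 9² = 64 + 81 = 145 ✓.
  145 · 61 = 8845: from (8² + 9²)(5² + 6²), take (8·5 − 9·6, 8·6 + 9·5) = (40 − 54, 48 + 45) = (-14, 93); dropping signs (only squares matter) gives (14, 93); check 14² + 93² = 196 + 8649 = 8845 ✓.
Step 4: Order so x ≤ y and verify: 14² + 93² = 196 + 8649 = 8845 = n. ✓

n = 8845 = 14² + 93² (one valid representation with x ≤ y).


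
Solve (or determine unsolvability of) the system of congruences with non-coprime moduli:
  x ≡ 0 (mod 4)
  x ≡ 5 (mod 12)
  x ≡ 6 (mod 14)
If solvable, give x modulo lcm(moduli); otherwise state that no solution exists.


Moduli 4, 12, 14 are not pairwise coprime, so CRT works modulo lcm(m_i) when all pairwise compatibility conditions hold.
Pairwise compatibility: gcd(m_i, m_j) must divide a_i - a_j for every pair.
Merge one congruence at a time:
  Start: x ≡ 0 (mod 4).
  Combine with x ≡ 5 (mod 12): gcd(4, 12) = 4, and 5 - 0 = 5 is NOT divisible by 4.
    ⇒ system is inconsistent (no integer solution).

No solution (the system is inconsistent).


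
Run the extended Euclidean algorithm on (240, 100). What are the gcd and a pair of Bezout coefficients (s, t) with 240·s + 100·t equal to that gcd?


Euclidean algorithm on (240, 100) — divide until remainder is 0:
  240 = 2 · 100 + 40
  100 = 2 · 40 + 20
  40 = 2 · 20 + 0
gcd(240, 100) = 20.
Track Bezout coefficients alongside the remainders: start with r₀ = 240 = a·1 + b·0 (s = 1, t = 0) and r₁ = 100 = a·0 + b·1 (s = 0, t = 1); each new remainder r_{k+1} = r_{k-1} − q_k·r_k inherits s_{k+1} = s_{k-1} − q_k·s_k, t_{k+1} = t_{k-1} − q_k·t_k, so r_k = a·s_k + b·t_k at every step:
  q = 2: r = 40, s = 1 − 2·0 = 1, t = 0 − 2·1 = -2  (check: 240·1 + 100·(-2) = 40)
  q = 2: r = 20, s = 0 − 2·1 = -2, t = 1 − 2·(-2) = 5  (check: 240·(-2) + 100·5 = 20)
The row with r = 20 (the gcd) gives the Bezout coefficients s = -2, t = 5.
Result: 240 · (-2) + 100 · (5) = 20.

gcd(240, 100) = 20; s = -2, t = 5 (check: 240·(-2) + 100·5 = 20).


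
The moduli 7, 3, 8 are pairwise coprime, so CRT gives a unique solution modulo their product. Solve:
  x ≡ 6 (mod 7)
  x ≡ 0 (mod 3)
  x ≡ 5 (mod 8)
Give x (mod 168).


Moduli 7, 3, 8 are pairwise coprime; by CRT there is a unique solution modulo M = 7 · 3 · 8 = 168.
Solve pairwise, accumulating the modulus:
  Start with x ≡ 6 (mod 7).
  Combine with x ≡ 0 (mod 3): since gcd(7, 3) = 1, we get a unique residue mod 21.
    Write x = 6 + 7·t and substitute into x ≡ 0 (mod 3): 7·t ≡ 0 − 6 = -6 (mod 3).
    Reduce coefficients mod 3: 1·t ≡ 0 (mod 3).
    So t ≡ 0 (mod 3).
    Then x = 6 + 7·0 = 6, valid modulo lcm(7, 3) = 21: x ≡ 6 (mod 21).
  Combine with x ≡ 5 (mod 8): since gcd(21, 8) = 1, we get a unique residue mod 168.
    Write x = 6 + 21·t and substitute into x ≡ 5 (mod 8): 21·t ≡ 5 − 6 = -1 (mod 8).
    Reduce coefficients mod 8: 5·t ≡ 7 (mod 8).
    The inverse of 5 mod 8 is 5 (since 5·5 = 25 = 3·8 + 1), so t ≡ 5·7 = 35 ≡ 3 (mod 8).
    Then x = 6 + 21·3 = 69, valid modulo lcm(21, 8) = 168: x ≡ 69 (mod 168).
Verify: 69 mod 7 = 6 ✓, 69 mod 3 = 0 ✓, 69 mod 8 = 5 ✓.

x ≡ 69 (mod 168).


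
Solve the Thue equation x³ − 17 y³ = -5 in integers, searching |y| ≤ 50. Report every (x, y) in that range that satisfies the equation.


The equation is x³ - 17y³ = -5. For fixed y, x³ = 17·y³ − 5, so a solution requires the RHS to be a perfect cube.
Strategy: iterate y from -50 to 50, compute RHS = 17·y³ − 5, and check whether it is a (positive or negative) perfect cube.
Check small values of y:
  y = 0: RHS = -5 is not a perfect cube.
  y = 1: RHS = 12 is not a perfect cube.
  y = -1: RHS = -22 is not a perfect cube.
  y = 2: RHS = 131 is not a perfect cube.
  y = -2: RHS = -141 is not a perfect cube.
  y = 3: RHS = 454 is not a perfect cube.
  y = -3: RHS = -464 is not a perfect cube.
Continuing the search up to |y| = 50 finds no solutions either.
No (x, y) in the scanned range satisfies the equation.

No integer solutions with |y| ≤ 50.


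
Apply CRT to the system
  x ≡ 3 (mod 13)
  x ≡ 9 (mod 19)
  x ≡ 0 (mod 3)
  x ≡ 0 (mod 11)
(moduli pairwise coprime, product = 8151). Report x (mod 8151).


Product of moduli M = 13 · 19 · 3 · 11 = 8151.
Merge one congruence at a time:
  Start: x ≡ 3 (mod 13).
  Combine with x ≡ 9 (mod 19); new modulus lcm = 247.
    Write x = 3 + 13·t and substitute into x ≡ 9 (mod 19): 13·t ≡ 9 − 3 = 6 (mod 19).
    The inverse of 13 mod 19 is 3 (since 13·3 = 39 = 2·19 + 1), so t ≡ 3·6 = 18 ≡ 18 (mod 19).
    Then x = 3 + 13·18 = 237, valid modulo lcm(13, 19) = 247: x ≡ 237 (mod 247).
  Combine with x ≡ 0 (mod 3); new modulus lcm = 741.
    Write x = 237 + 247·t and substitute into x ≡ 0 (mod 3): 247·t ≡ 0 − 237 = -237 (mod 3).
    Reduce coefficients mod 3: 1·t ≡ 0 (mod 3).
    So t ≡ 0 (mod 3).
    Then x = 237 + 247·0 = 237, valid modulo lcm(247, 3) = 741: x ≡ 237 (mod 741).
  Combine with x ≡ 0 (mod 11); new modulus lcm = 8151.
    Write x = 237 + 741·t and substitute into x ≡ 0 (mod 11): 741·t ≡ 0 − 237 = -237 (mod 11).
    Reduce coefficients mod 11: 4·t ≡ 5 (mod 11).
    The inverse of 4 mod 11 is 3 (since 4·3 = 12 = 1·11 + 1), so t ≡ 3·5 = 15 ≡ 4 (mod 11).
    Then x = 237 + 741·4 = 3201, valid modulo lcm(741, 11) = 8151: x ≡ 3201 (mod 8151).
Verify against each original: 3201 mod 13 = 3, 3201 mod 19 = 9, 3201 mod 3 = 0, 3201 mod 11 = 0.

x ≡ 3201 (mod 8151).


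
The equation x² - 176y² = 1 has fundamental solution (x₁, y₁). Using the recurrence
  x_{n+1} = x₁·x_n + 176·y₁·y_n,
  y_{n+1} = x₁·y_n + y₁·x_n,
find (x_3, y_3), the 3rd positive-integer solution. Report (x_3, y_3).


Step 1: Find the fundamental solution (x₁, y₁) of x² - 176y² = 1.
  Expand √176 as a continued fraction. a₀ = ⌊√176⌋ = 13; iterate m_{k+1} = d_k·a_k − m_k, d_{k+1} = (176 − m_{k+1}²)/d_k, a_{k+1} = ⌊(a₀ + m_{k+1})/d_{k+1}⌋ (starting m₀ = 0, d₀ = 1), with convergents p_k = a_k·p_{k-1} + p_{k-2}, q_k = a_k·q_{k-1} + q_{k-2} (p₋₁ = 1, q₋₁ = 0):
  k = 0: a₀ = 13; p₀/q₀ = 13/1; p₀² − 176·q₀² = 169 − 176 = -7.
  k = 1: m = 13, d = 7, a = ⌊(13 + 13)/7⌋ = 3; p/q = (3·13 + 1)/(3·1 + 0) = 40/3; p² − 176·q² = 1600 − 1584 = 16.
  k = 2: m = 8, d = 16, a = ⌊(13 + 8)/16⌋ = 1; p/q = (1·40 + 13)/(1·3 + 1) = 53/4; p² − 176·q² = 2809 − 2816 = -7.
  k = 3: m = 8, d = 7, a = ⌊(13 + 8)/7⌋ = 3; p/q = (3·53 + 40)/(3·4 + 3) = 199/15; p² − 176·q² = 39601 − 39600 = 1.
  The first convergent with p² − 176·q² = 1 gives the fundamental solution (x₁, y₁) = (199, 15).
Step 2: Apply the recurrence (x_{n+1}, y_{n+1}) = (x₁x_n + 176y₁y_n, x₁y_n + y₁x_n) repeatedly.
  From (x_1, y_1) = (199, 15): x_2 = 199·199 + 176·15·15 = 79201; y_2 = 199·15 + 15·199 = 5970.
  From (x_2, y_2) = (79201, 5970): x_3 = 199·79201 + 176·15·5970 = 31521799; y_3 = 199·5970 + 15·79201 = 2376045.
Step 3: Verify x_3² - 176·y_3² = 993623812196401 - 993623812196400 = 1 (should be 1). ✓

(x_1, y_1) = (199, 15); (x_3, y_3) = (31521799, 2376045).


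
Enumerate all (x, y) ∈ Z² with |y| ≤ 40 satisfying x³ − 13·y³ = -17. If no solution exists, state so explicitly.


The equation is x³ - 13y³ = -17. For fixed y, x³ = 13·y³ − 17, so a solution requires the RHS to be a perfect cube.
Strategy: iterate y from -40 to 40, compute RHS = 13·y³ − 17, and check whether it is a (positive or negative) perfect cube.
Check small values of y:
  y = 0: RHS = -17 is not a perfect cube.
  y = 1: RHS = -4 is not a perfect cube.
  y = -1: RHS = -30 is not a perfect cube.
  y = 2: RHS = 87 is not a perfect cube.
  y = -2: RHS = -121 is not a perfect cube.
  y = 3: RHS = 334 is not a perfect cube.
  y = -3: RHS = -368 is not a perfect cube.
Continuing the search up to |y| = 40 finds no solutions either.
No (x, y) in the scanned range satisfies the equation.

No integer solutions with |y| ≤ 40.


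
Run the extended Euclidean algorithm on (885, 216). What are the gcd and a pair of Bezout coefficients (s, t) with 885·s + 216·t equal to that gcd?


Euclidean algorithm on (885, 216) — divide until remainder is 0:
  885 = 4 · 216 + 21
  216 = 10 · 21 + 6
  21 = 3 · 6 + 3
  6 = 2 · 3 + 0
gcd(885, 216) = 3.
Track Bezout coefficients alongside the remainders: start with r₀ = 885 = a·1 + b·0 (s = 1, t = 0) and r₁ = 216 = a·0 + b·1 (s = 0, t = 1); each new remainder r_{k+1} = r_{k-1} − q_k·r_k inherits s_{k+1} = s_{k-1} − q_k·s_k, t_{k+1} = t_{k-1} − q_k·t_k, so r_k = a·s_k + b·t_k at every step:
  q = 4: r = 21, s = 1 − 4·0 = 1, t = 0 − 4·1 = -4  (check: 885·1 + 216·(-4) = 21)
  q = 10: r = 6, s = 0 − 10·1 = -10, t = 1 − 10·(-4) = 41  (check: 885·(-10) + 216·41 = 6)
  q = 3: r = 3, s = 1 − 3·(-10) = 31, t = -4 − 3·41 = -127  (check: 885·31 + 216·(-127) = 3)
The row with r = 3 (the gcd) gives the Bezout coefficients s = 31, t = -127.
Result: 885 · (31) + 216 · (-127) = 3.

gcd(885, 216) = 3; s = 31, t = -127 (check: 885·31 + 216·(-127) = 3).


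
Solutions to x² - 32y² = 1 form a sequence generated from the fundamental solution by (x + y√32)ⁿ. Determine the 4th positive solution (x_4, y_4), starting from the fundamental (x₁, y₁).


Step 1: Find the fundamental solution (x₁, y₁) of x² - 32y² = 1.
  Expand √32 as a continued fraction. a₀ = ⌊√32⌋ = 5; iterate m_{k+1} = d_k·a_k − m_k, d_{k+1} = (32 − m_{k+1}²)/d_k, a_{k+1} = ⌊(a₀ + m_{k+1})/d_{k+1}⌋ (starting m₀ = 0, d₀ = 1), with convergents p_k = a_k·p_{k-1} + p_{k-2}, q_k = a_k·q_{k-1} + q_{k-2} (p₋₁ = 1, q₋₁ = 0):
  k = 0: a₀ = 5; p₀/q₀ = 5/1; p₀² − 32·q₀² = 25 − 32 = -7.
  k = 1: m = 5, d = 7, a = ⌊(5 + 5)/7⌋ = 1; p/q = (1·5 + 1)/(1·1 + 0) = 6/1; p² − 32·q² = 36 − 32 = 4.
  k = 2: m = 2, d = 4, a = ⌊(5 + 2)/4⌋ = 1; p/q = (1·6 + 5)/(1·1 + 1) = 11/2; p² − 32·q² = 121 − 128 = -7.
  k = 3: m = 2, d = 7, a = ⌊(5 + 2)/7⌋ = 1; p/q = (1·11 + 6)/(1·2 + 1) = 17/3; p² − 32·q² = 289 − 288 = 1.
  The first convergent with p² − 32·q² = 1 gives the fundamental solution (x₁, y₁) = (17, 3).
Step 2: Apply the recurrence (x_{n+1}, y_{n+1}) = (x₁x_n + 32y₁y_n, x₁y_n + y₁x_n) repeatedly.
  From (x_1, y_1) = (17, 3): x_2 = 17·17 + 32·3·3 = 577; y_2 = 17·3 + 3·17 = 102.
  From (x_2, y_2) = (577, 102): x_3 = 17·577 + 32·3·102 = 19601; y_3 = 17·102 + 3·577 = 3465.
  From (x_3, y_3) = (19601, 3465): x_4 = 17·19601 + 32·3·3465 = 665857; y_4 = 17·3465 + 3·19601 = 117708.
Step 3: Verify x_4² - 32·y_4² = 443365544449 - 443365544448 = 1 (should be 1). ✓

(x_1, y_1) = (17, 3); (x_4, y_4) = (665857, 117708).


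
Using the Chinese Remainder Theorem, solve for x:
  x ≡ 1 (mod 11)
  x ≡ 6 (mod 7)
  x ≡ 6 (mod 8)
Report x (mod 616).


Moduli 11, 7, 8 are pairwise coprime; by CRT there is a unique solution modulo M = 11 · 7 · 8 = 616.
Solve pairwise, accumulating the modulus:
  Start with x ≡ 1 (mod 11).
  Combine with x ≡ 6 (mod 7): since gcd(11, 7) = 1, we get a unique residue mod 77.
    Write x = 1 + 11·t and substitute into x ≡ 6 (mod 7): 11·t ≡ 6 − 1 = 5 (mod 7).
    Reduce coefficients mod 7: 4·t ≡ 5 (mod 7).
    The inverse of 4 mod 7 is 2 (since 4·2 = 8 = 1·7 + 1), so t ≡ 2·5 = 10 ≡ 3 (mod 7).
    Then x = 1 + 11·3 = 34, valid modulo lcm(11, 7) = 77: x ≡ 34 (mod 77).
  Combine with x ≡ 6 (mod 8): since gcd(77, 8) = 1, we get a unique residue mod 616.
    Write x = 34 + 77·t and substitute into x ≡ 6 (mod 8): 77·t ≡ 6 − 34 = -28 (mod 8).
    Reduce coefficients mod 8: 5·t ≡ 4 (mod 8).
    The inverse of 5 mod 8 is 5 (since 5·5 = 25 = 3·8 + 1), so t ≡ 5·4 = 20 ≡ 4 (mod 8).
    Then x = 34 + 77·4 = 342, valid modulo lcm(77, 8) = 616: x ≡ 342 (mod 616).
Verify: 342 mod 11 = 1 ✓, 342 mod 7 = 6 ✓, 342 mod 8 = 6 ✓.

x ≡ 342 (mod 616).


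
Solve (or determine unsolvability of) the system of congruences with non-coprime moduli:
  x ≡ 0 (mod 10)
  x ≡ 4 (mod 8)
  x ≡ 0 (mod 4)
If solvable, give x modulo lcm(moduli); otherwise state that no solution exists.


Moduli 10, 8, 4 are not pairwise coprime, so CRT works modulo lcm(m_i) when all pairwise compatibility conditions hold.
Pairwise compatibility: gcd(m_i, m_j) must divide a_i - a_j for every pair.
Merge one congruence at a time:
  Start: x ≡ 0 (mod 10).
  Combine with x ≡ 4 (mod 8): gcd(10, 8) = 2; 4 - 0 = 4, which IS divisible by 2, so compatible.
    Write x = 0 + 10·t and substitute into x ≡ 4 (mod 8): 10·t ≡ 4 − 0 = 4 (mod 8).
    Divide the congruence (and modulus) by g = 2: 5·t ≡ 2 (mod 4).
    Reduce coefficients mod 4: 1·t ≡ 2 (mod 4).
    So t ≡ 2 (mod 4).
    Then x = 0 + 10·2 = 20, valid modulo lcm(10, 8) = 40: x ≡ 20 (mod 40).
  Combine with x ≡ 0 (mod 4): gcd(40, 4) = 4; 0 - 20 = -20, which IS divisible by 4, so compatible.
    Write x = 20 + 40·t and substitute into x ≡ 0 (mod 4): 40·t ≡ 0 − 20 = -20 (mod 4).
    Divide the congruence (and modulus) by g = 4: 10·t ≡ -5 (mod 1).
    Modulo 1 every t works; take t = 0.
    Then x = 20 + 40·0 = 20, valid modulo lcm(40, 4) = 40: x ≡ 20 (mod 40).
Verify: 20 mod 10 = 0, 20 mod 8 = 4, 20 mod 4 = 0.

x ≡ 20 (mod 40).


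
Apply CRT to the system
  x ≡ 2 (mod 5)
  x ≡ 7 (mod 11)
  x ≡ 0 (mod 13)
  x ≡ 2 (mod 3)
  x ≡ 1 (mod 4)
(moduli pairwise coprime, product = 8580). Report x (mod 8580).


Product of moduli M = 5 · 11 · 13 · 3 · 4 = 8580.
Merge one congruence at a time:
  Start: x ≡ 2 (mod 5).
  Combine with x ≡ 7 (mod 11); new modulus lcm = 55.
    Write x = 2 + 5·t and substitute into x ≡ 7 (mod 11): 5·t ≡ 7 − 2 = 5 (mod 11).
    The inverse of 5 mod 11 is 9 (since 5·9 = 45 = 4·11 + 1), so t ≡ 9·5 = 45 ≡ 1 (mod 11).
    Then x = 2 + 5·1 = 7, valid modulo lcm(5, 11) = 55: x ≡ 7 (mod 55).
  Combine with x ≡ 0 (mod 13); new modulus lcm = 715.
    Write x = 7 + 55·t and substitute into x ≡ 0 (mod 13): 55·t ≡ 0 − 7 = -7 (mod 13).
    Reduce coefficients mod 13: 3·t ≡ 6 (mod 13).
    The inverse of 3 mod 13 is 9 (since 3·9 = 27 = 2·13 + 1), so t ≡ 9·6 = 54 ≡ 2 (mod 13).
    Then x = 7 + 55·2 = 117, valid modulo lcm(55, 13) = 715: x ≡ 117 (mod 715).
  Combine with x ≡ 2 (mod 3); new modulus lcm = 2145.
    Write x = 117 + 715·t and substitute into x ≡ 2 (mod 3): 715·t ≡ 2 − 117 = -115 (mod 3).
    Reduce coefficients mod 3: 1·t ≡ 2 (mod 3).
    So t ≡ 2 (mod 3).
    Then x = 117 + 715·2 = 1547, valid modulo lcm(715, 3) = 2145: x ≡ 1547 (mod 2145).
  Combine with x ≡ 1 (mod 4); new modulus lcm = 8580.
    Write x = 1547 + 2145·t and substitute into x ≡ 1 (mod 4): 2145·t ≡ 1 − 1547 = -1546 (mod 4).
    Reduce coefficients mod 4: 1·t ≡ 2 (mod 4).
    So t ≡ 2 (mod 4).
    Then x = 1547 + 2145·2 = 5837, valid modulo lcm(2145, 4) = 8580: x ≡ 5837 (mod 8580).
Verify against each original: 5837 mod 5 = 2, 5837 mod 11 = 7, 5837 mod 13 = 0, 5837 mod 3 = 2, 5837 mod 4 = 1.

x ≡ 5837 (mod 8580).


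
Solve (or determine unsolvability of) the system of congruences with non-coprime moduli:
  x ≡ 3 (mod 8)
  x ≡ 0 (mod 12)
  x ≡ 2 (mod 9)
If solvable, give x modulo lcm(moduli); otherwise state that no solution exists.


Moduli 8, 12, 9 are not pairwise coprime, so CRT works modulo lcm(m_i) when all pairwise compatibility conditions hold.
Pairwise compatibility: gcd(m_i, m_j) must divide a_i - a_j for every pair.
Merge one congruence at a time:
  Start: x ≡ 3 (mod 8).
  Combine with x ≡ 0 (mod 12): gcd(8, 12) = 4, and 0 - 3 = -3 is NOT divisible by 4.
    ⇒ system is inconsistent (no integer solution).

No solution (the system is inconsistent).


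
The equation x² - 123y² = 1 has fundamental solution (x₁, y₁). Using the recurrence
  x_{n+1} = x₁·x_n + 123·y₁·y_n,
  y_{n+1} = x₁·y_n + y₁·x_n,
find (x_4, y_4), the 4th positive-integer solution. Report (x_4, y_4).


Step 1: Find the fundamental solution (x₁, y₁) of x² - 123y² = 1.
  Expand √123 as a continued fraction. a₀ = ⌊√123⌋ = 11; iterate m_{k+1} = d_k·a_k − m_k, d_{k+1} = (123 − m_{k+1}²)/d_k, a_{k+1} = ⌊(a₀ + m_{k+1})/d_{k+1}⌋ (starting m₀ = 0, d₀ = 1), with convergents p_k = a_k·p_{k-1} + p_{k-2}, q_k = a_k·q_{k-1} + q_{k-2} (p₋₁ = 1, q₋₁ = 0):
  k = 0: a₀ = 11; p₀/q₀ = 11/1; p₀² − 123·q₀² = 121 − 123 = -2.
  k = 1: m = 11, d = 2, a = ⌊(11 + 11)/2⌋ = 11; p/q = (11·11 + 1)/(11·1 + 0) = 122/11; p² − 123·q² = 14884 − 14883 = 1.
  The first convergent with p² − 123·q² = 1 gives the fundamental solution (x₁, y₁) = (122, 11).
Step 2: Apply the recurrence (x_{n+1}, y_{n+1}) = (x₁x_n + 123y₁y_n, x₁y_n + y₁x_n) repeatedly.
  From (x_1, y_1) = (122, 11): x_2 = 122·122 + 123·11·11 = 29767; y_2 = 122·11 + 11·122 = 2684.
  From (x_2, y_2) = (29767, 2684): x_3 = 122·29767 + 123·11·2684 = 7263026; y_3 = 122·2684 + 11·29767 = 654885.
  From (x_3, y_3) = (7263026, 654885): x_4 = 122·7263026 + 123·11·654885 = 1772148577; y_4 = 122·654885 + 11·7263026 = 159789256.
Step 3: Verify x_4² - 123·y_4² = 3140510578963124929 - 3140510578963124928 = 1 (should be 1). ✓

(x_1, y_1) = (122, 11); (x_4, y_4) = (1772148577, 159789256).


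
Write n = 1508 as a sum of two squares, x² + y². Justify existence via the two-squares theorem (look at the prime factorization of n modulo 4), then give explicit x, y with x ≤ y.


Step 1: Factor n = 1508 = 2^2 · 13 · 29.
Step 2: Check the mod-4 condition on each prime factor: 2 = 2 (special); 13 ≡ 1 (mod 4), exponent 1; 29 ≡ 1 (mod 4), exponent 1.
All primes ≡ 3 (mod 4) appear to even exponent (or don't appear), so by the two-squares theorem n IS expressible as a sum of two squares.
Step 3: Build a representation. Group n = k² · m with k = 2 and m = 13 · 29 = 377 (a product of primes ≡ 1 (mod 4)); a representation of m scales to one of n via (k·x)² + (k·y)² = k²(x² + y²). Each prime p ≡ 1 (mod 4) is itself a sum of two squares; find a² by testing p − a² for a perfect square:
  13: 13 − 1² = 12, 13 − 2² = 9 = 3² ⇒ 13 = 2² + 3².
  29: 29 − 1² = 28, 29 − 2² = 25 = 5² ⇒ 29 = 2² + 5².
  Combine using the Brahmagupta–Fibonacci identity (a² + b²)(c² + d²) = (ac − bd)² + (ad + bc)² = (ac + bd)² + (ad − bc)²:
  13 · 29 = 377: from (2² + 3²)(2² + 5²), take (2·2 − 3·5, 2·5 + 3·2) = (4 − 15, 10 + 6) = (-11, 16); dropping signs (only squares matter) gives (11, 16); check 11² + 16² = 121 + 256 = 377 ✓.
  Scale by k = 2: (2·11, 2·16) = (22, 32).
Step 4: Order so x ≤ y and verify: 22² + 32² = 484 + 1024 = 1508 = n. ✓

n = 1508 = 22² + 32² (one valid representation with x ≤ y).


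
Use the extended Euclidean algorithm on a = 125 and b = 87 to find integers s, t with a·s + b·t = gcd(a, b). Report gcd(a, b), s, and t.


Euclidean algorithm on (125, 87) — divide until remainder is 0:
  125 = 1 · 87 + 38
  87 = 2 · 38 + 11
  38 = 3 · 11 + 5
  11 = 2 · 5 + 1
  5 = 5 · 1 + 0
gcd(125, 87) = 1.
Track Bezout coefficients alongside the remainders: start with r₀ = 125 = a·1 + b·0 (s = 1, t = 0) and r₁ = 87 = a·0 + b·1 (s = 0, t = 1); each new remainder r_{k+1} = r_{k-1} − q_k·r_k inherits s_{k+1} = s_{k-1} − q_k·s_k, t_{k+1} = t_{k-1} − q_k·t_k, so r_k = a·s_k + b·t_k at every step:
  q = 1: r = 38, s = 1 − 1·0 = 1, t = 0 − 1·1 = -1  (check: 125·1 + 87·(-1) = 38)
  q = 2: r = 11, s = 0 − 2·1 = -2, t = 1 − 2·(-1) = 3  (check: 125·(-2) + 87·3 = 11)
  q = 3: r = 5, s = 1 − 3·(-2) = 7, t = -1 − 3·3 = -10  (check: 125·7 + 87·(-10) = 5)
  q = 2: r = 1, s = -2 − 2·7 = -16, t = 3 − 2·(-10) = 23  (check: 125·(-16) + 87·23 = 1)
The row with r = 1 (the gcd) gives the Bezout coefficients s = -16, t = 23.
Result: 125 · (-16) + 87 · (23) = 1.

gcd(125, 87) = 1; s = -16, t = 23 (check: 125·(-16) + 87·23 = 1).


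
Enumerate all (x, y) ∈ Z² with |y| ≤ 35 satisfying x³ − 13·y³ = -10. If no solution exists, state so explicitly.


The equation is x³ - 13y³ = -10. For fixed y, x³ = 13·y³ − 10, so a solution requires the RHS to be a perfect cube.
Strategy: iterate y from -35 to 35, compute RHS = 13·y³ − 10, and check whether it is a (positive or negative) perfect cube.
Check small values of y:
  y = 0: RHS = -10 is not a perfect cube.
  y = 1: RHS = 3 is not a perfect cube.
  y = -1: RHS = -23 is not a perfect cube.
  y = 2: RHS = 94 is not a perfect cube.
  y = -2: RHS = -114 is not a perfect cube.
  y = 3: RHS = 341 is not a perfect cube.
  y = -3: RHS = -361 is not a perfect cube.
Continuing the search up to |y| = 35 finds no solutions either.
No (x, y) in the scanned range satisfies the equation.

No integer solutions with |y| ≤ 35.


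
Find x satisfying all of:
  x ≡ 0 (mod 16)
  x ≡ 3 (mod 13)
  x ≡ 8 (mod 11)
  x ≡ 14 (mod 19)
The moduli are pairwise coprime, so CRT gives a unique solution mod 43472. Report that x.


Product of moduli M = 16 · 13 · 11 · 19 = 43472.
Merge one congruence at a time:
  Start: x ≡ 0 (mod 16).
  Combine with x ≡ 3 (mod 13); new modulus lcm = 208.
    Write x = 0 + 16·t and substitute into x ≡ 3 (mod 13): 16·t ≡ 3 − 0 = 3 (mod 13).
    Reduce coefficients mod 13: 3·t ≡ 3 (mod 13).
    The inverse of 3 mod 13 is 9 (since 3·9 = 27 = 2·13 + 1), so t ≡ 9·3 = 27 ≡ 1 (mod 13).
    Then x = 0 + 16·1 = 16, valid modulo lcm(16, 13) = 208: x ≡ 16 (mod 208).
  Combine with x ≡ 8 (mod 11); new modulus lcm = 2288.
    Write x = 16 + 208·t and substitute into x ≡ 8 (mod 11): 208·t ≡ 8 − 16 = -8 (mod 11).
    Reduce coefficients mod 11: 10·t ≡ 3 (mod 11).
    The inverse of 10 mod 11 is 10 (since 10·10 = 100 = 9·11 + 1), so t ≡ 10·3 = 30 ≡ 8 (mod 11).
    Then x = 16 + 208·8 = 1680, valid modulo lcm(208, 11) = 2288: x ≡ 1680 (mod 2288).
  Combine with x ≡ 14 (mod 19); new modulus lcm = 43472.
    Write x = 1680 + 2288·t and substitute into x ≡ 14 (mod 19): 2288·t ≡ 14 − 1680 = -1666 (mod 19).
    Reduce coefficients mod 19: 8·t ≡ 6 (mod 19).
    The inverse of 8 mod 19 is 12 (since 8·12 = 96 = 5·19 + 1), so t ≡ 12·6 = 72 ≡ 15 (mod 19).
    Then x = 1680 + 2288·15 = 36000, valid modulo lcm(2288, 19) = 43472: x ≡ 36000 (mod 43472).
Verify against each original: 36000 mod 16 = 0, 36000 mod 13 = 3, 36000 mod 11 = 8, 36000 mod 19 = 14.

x ≡ 36000 (mod 43472).


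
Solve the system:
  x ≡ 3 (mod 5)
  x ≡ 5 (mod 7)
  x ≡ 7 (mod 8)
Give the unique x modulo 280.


Moduli 5, 7, 8 are pairwise coprime; by CRT there is a unique solution modulo M = 5 · 7 · 8 = 280.
Solve pairwise, accumulating the modulus:
  Start with x ≡ 3 (mod 5).
  Combine with x ≡ 5 (mod 7): since gcd(5, 7) = 1, we get a unique residue mod 35.
    Write x = 3 + 5·t and substitute into x ≡ 5 (mod 7): 5·t ≡ 5 − 3 = 2 (mod 7).
    The inverse of 5 mod 7 is 3 (since 5·3 = 15 = 2·7 + 1), so t ≡ 3·2 = 6 ≡ 6 (mod 7).
    Then x = 3 + 5·6 = 33, valid modulo lcm(5, 7) = 35: x ≡ 33 (mod 35).
  Combine with x ≡ 7 (mod 8): since gcd(35, 8) = 1, we get a unique residue mod 280.
    Write x = 33 + 35·t and substitute into x ≡ 7 (mod 8): 35·t ≡ 7 − 33 = -26 (mod 8).
    Reduce coefficients mod 8: 3·t ≡ 6 (mod 8).
    The inverse of 3 mod 8 is 3 (since 3·3 = 9 = 1·8 + 1), so t ≡ 3·6 = 18 ≡ 2 (mod 8).
    Then x = 33 + 35·2 = 103, valid modulo lcm(35, 8) = 280: x ≡ 103 (mod 280).
Verify: 103 mod 5 = 3 ✓, 103 mod 7 = 5 ✓, 103 mod 8 = 7 ✓.

x ≡ 103 (mod 280).


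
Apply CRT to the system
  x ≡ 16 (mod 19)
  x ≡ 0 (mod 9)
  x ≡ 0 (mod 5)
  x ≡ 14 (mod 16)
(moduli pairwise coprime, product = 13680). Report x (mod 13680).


Product of moduli M = 19 · 9 · 5 · 16 = 13680.
Merge one congruence at a time:
  Start: x ≡ 16 (mod 19).
  Combine with x ≡ 0 (mod 9); new modulus lcm = 171.
    Write x = 16 + 19·t and substitute into x ≡ 0 (mod 9): 19·t ≡ 0 − 16 = -16 (mod 9).
    Reduce coefficients mod 9: 1·t ≡ 2 (mod 9).
    So t ≡ 2 (mod 9).
    Then x = 16 + 19·2 = 54, valid modulo lcm(19, 9) = 171: x ≡ 54 (mod 171).
  Combine with x ≡ 0 (mod 5); new modulus lcm = 855.
    Write x = 54 + 171·t and substitute into x ≡ 0 (mod 5): 171·t ≡ 0 − 54 = -54 (mod 5).
    Reduce coefficients mod 5: 1·t ≡ 1 (mod 5).
    So t ≡ 1 (mod 5).
    Then x = 54 + 171·1 = 225, valid modulo lcm(171, 5) = 855: x ≡ 225 (mod 855).
  Combine with x ≡ 14 (mod 16); new modulus lcm = 13680.
    Write x = 225 + 855·t and substitute into x ≡ 14 (mod 16): 855·t ≡ 14 − 225 = -211 (mod 16).
    Reduce coefficients mod 16: 7·t ≡ 13 (mod 16).
    The inverse of 7 mod 16 is 7 (since 7·7 = 49 = 3·16 + 1), so t ≡ 7·13 = 91 ≡ 11 (mod 16).
    Then x = 225 + 855·11 = 9630, valid modulo lcm(855, 16) = 13680: x ≡ 9630 (mod 13680).
Verify against each original: 9630 mod 19 = 16, 9630 mod 9 = 0, 9630 mod 5 = 0, 9630 mod 16 = 14.

x ≡ 9630 (mod 13680).


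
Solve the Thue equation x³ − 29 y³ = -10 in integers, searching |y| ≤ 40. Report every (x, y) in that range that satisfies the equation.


The equation is x³ - 29y³ = -10. For fixed y, x³ = 29·y³ − 10, so a solution requires the RHS to be a perfect cube.
Strategy: iterate y from -40 to 40, compute RHS = 29·y³ − 10, and check whether it is a (positive or negative) perfect cube.
Check small values of y:
  y = 0: RHS = -10 is not a perfect cube.
  y = 1: RHS = 19 is not a perfect cube.
  y = -1: RHS = -39 is not a perfect cube.
  y = 2: RHS = 222 is not a perfect cube.
  y = -2: RHS = -242 is not a perfect cube.
  y = 3: RHS = 773 is not a perfect cube.
  y = -3: RHS = -793 is not a perfect cube.
Continuing the search up to |y| = 40 finds no solutions either.
No (x, y) in the scanned range satisfies the equation.

No integer solutions with |y| ≤ 40.


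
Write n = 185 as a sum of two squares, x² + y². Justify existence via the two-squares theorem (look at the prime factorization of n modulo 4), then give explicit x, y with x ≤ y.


Step 1: Factor n = 185 = 5 · 37.
Step 2: Check the mod-4 condition on each prime factor: 5 ≡ 1 (mod 4), exponent 1; 37 ≡ 1 (mod 4), exponent 1.
All primes ≡ 3 (mod 4) appear to even exponent (or don't appear), so by the two-squares theorem n IS expressible as a sum of two squares.
Step 3: Build a representation. Here n = 5 · 37 is a product of primes ≡ 1 (mod 4). Each prime p ≡ 1 (mod 4) is itself a sum of two squares; find a² by testing p − a² for a perfect square:
  5: 5 − 1² = 4 = 2² ⇒ 5 = 1² + 2².
  37: 37 − 1² = 36 = 6² ⇒ 37 = 1² + 6².
  Combine using the Brahmagupta–Fibonacci identity (a² + b²)(c² + d²) = (ac − bd)² + (ad + bc)² = (ac + bd)² + (ad − bc)²:
  5 · 37 = 185: from (1² + 2²)(1² + 6²), take (1·1 − 2·6, 1·6 + 2·1) = (1 − 12, 6 + 2) = (-11, 8); dropping signs (only squares matter) gives (11, 8); check 11² + 8² = 121 + 64 = 185 ✓.
Step 4: Order so x ≤ y and verify: 8² + 11² = 64 + 121 = 185 = n. ✓

n = 185 = 8² + 11² (one valid representation with x ≤ y).


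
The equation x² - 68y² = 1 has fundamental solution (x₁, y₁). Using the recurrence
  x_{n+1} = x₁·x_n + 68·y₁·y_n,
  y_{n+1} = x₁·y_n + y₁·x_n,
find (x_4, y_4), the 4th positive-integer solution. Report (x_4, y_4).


Step 1: Find the fundamental solution (x₁, y₁) of x² - 68y² = 1.
  Expand √68 as a continued fraction. a₀ = ⌊√68⌋ = 8; iterate m_{k+1} = d_k·a_k − m_k, d_{k+1} = (68 − m_{k+1}²)/d_k, a_{k+1} = ⌊(a₀ + m_{k+1})/d_{k+1}⌋ (starting m₀ = 0, d₀ = 1), with convergents p_k = a_k·p_{k-1} + p_{k-2}, q_k = a_k·q_{k-1} + q_{k-2} (p₋₁ = 1, q₋₁ = 0):
  k = 0: a₀ = 8; p₀/q₀ = 8/1; p₀² − 68·q₀² = 64 − 68 = -4.
  k = 1: m = 8, d = 4, a = ⌊(8 + 8)/4⌋ = 4; p/q = (4·8 + 1)/(4·1 + 0) = 33/4; p² − 68·q² = 1089 − 1088 = 1.
  The first convergent with p² − 68·q² = 1 gives the fundamental solution (x₁, y₁) = (33, 4).
Step 2: Apply the recurrence (x_{n+1}, y_{n+1}) = (x₁x_n + 68y₁y_n, x₁y_n + y₁x_n) repeatedly.
  From (x_1, y_1) = (33, 4): x_2 = 33·33 + 68·4·4 = 2177; y_2 = 33·4 + 4·33 = 264.
  From (x_2, y_2) = (2177, 264): x_3 = 33·2177 + 68·4·264 = 143649; y_3 = 33·264 + 4·2177 = 17420.
  From (x_3, y_3) = (143649, 17420): x_4 = 33·143649 + 68·4·17420 = 9478657; y_4 = 33·17420 + 4·143649 = 1149456.
Step 3: Verify x_4² - 68·y_4² = 89844938523649 - 89844938523648 = 1 (should be 1). ✓

(x_1, y_1) = (33, 4); (x_4, y_4) = (9478657, 1149456).


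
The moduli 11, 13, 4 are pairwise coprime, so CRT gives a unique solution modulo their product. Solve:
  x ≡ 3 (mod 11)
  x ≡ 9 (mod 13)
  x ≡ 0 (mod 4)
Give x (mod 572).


Moduli 11, 13, 4 are pairwise coprime; by CRT there is a unique solution modulo M = 11 · 13 · 4 = 572.
Solve pairwise, accumulating the modulus:
  Start with x ≡ 3 (mod 11).
  Combine with x ≡ 9 (mod 13): since gcd(11, 13) = 1, we get a unique residue mod 143.
    Write x = 3 + 11·t and substitute into x ≡ 9 (mod 13): 11·t ≡ 9 − 3 = 6 (mod 13).
    The inverse of 11 mod 13 is 6 (since 11·6 = 66 = 5·13 + 1), so t ≡ 6·6 = 36 ≡ 10 (mod 13).
    Then x = 3 + 11·10 = 113, valid modulo lcm(11, 13) = 143: x ≡ 113 (mod 143).
  Combine with x ≡ 0 (mod 4): since gcd(143, 4) = 1, we get a unique residue mod 572.
    Write x = 113 + 143·t and substitute into x ≡ 0 (mod 4): 143·t ≡ 0 − 113 = -113 (mod 4).
    Reduce coefficients mod 4: 3·t ≡ 3 (mod 4).
    The inverse of 3 mod 4 is 3 (since 3·3 = 9 = 2·4 + 1), so t ≡ 3·3 = 9 ≡ 1 (mod 4).
    Then x = 113 + 143·1 = 256, valid modulo lcm(143, 4) = 572: x ≡ 256 (mod 572).
Verify: 256 mod 11 = 3 ✓, 256 mod 13 = 9 ✓, 256 mod 4 = 0 ✓.

x ≡ 256 (mod 572).


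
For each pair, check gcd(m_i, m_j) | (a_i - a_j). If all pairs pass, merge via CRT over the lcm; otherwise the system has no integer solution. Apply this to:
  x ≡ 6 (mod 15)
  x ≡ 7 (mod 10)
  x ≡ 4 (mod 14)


Moduli 15, 10, 14 are not pairwise coprime, so CRT works modulo lcm(m_i) when all pairwise compatibility conditions hold.
Pairwise compatibility: gcd(m_i, m_j) must divide a_i - a_j for every pair.
Merge one congruence at a time:
  Start: x ≡ 6 (mod 15).
  Combine with x ≡ 7 (mod 10): gcd(15, 10) = 5, and 7 - 6 = 1 is NOT divisible by 5.
    ⇒ system is inconsistent (no integer solution).

No solution (the system is inconsistent).


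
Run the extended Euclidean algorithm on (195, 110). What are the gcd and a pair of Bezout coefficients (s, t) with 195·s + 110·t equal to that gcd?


Euclidean algorithm on (195, 110) — divide until remainder is 0:
  195 = 1 · 110 + 85
  110 = 1 · 85 + 25
  85 = 3 · 25 + 10
  25 = 2 · 10 + 5
  10 = 2 · 5 + 0
gcd(195, 110) = 5.
Track Bezout coefficients alongside the remainders: start with r₀ = 195 = a·1 + b·0 (s = 1, t = 0) and r₁ = 110 = a·0 + b·1 (s = 0, t = 1); each new remainder r_{k+1} = r_{k-1} − q_k·r_k inherits s_{k+1} = s_{k-1} − q_k·s_k, t_{k+1} = t_{k-1} − q_k·t_k, so r_k = a·s_k + b·t_k at every step:
  q = 1: r = 85, s = 1 − 1·0 = 1, t = 0 − 1·1 = -1  (check: 195·1 + 110·(-1) = 85)
  q = 1: r = 25, s = 0 − 1·1 = -1, t = 1 − 1·(-1) = 2  (check: 195·(-1) + 110·2 = 25)
  q = 3: r = 10, s = 1 − 3·(-1) = 4, t = -1 − 3·2 = -7  (check: 195·4 + 110·(-7) = 10)
  q = 2: r = 5, s = -1 − 2·4 = -9, t = 2 − 2·(-7) = 16  (check: 195·(-9) + 110·16 = 5)
The row with r = 5 (the gcd) gives the Bezout coefficients s = -9, t = 16.
Result: 195 · (-9) + 110 · (16) = 5.

gcd(195, 110) = 5; s = -9, t = 16 (check: 195·(-9) + 110·16 = 5).


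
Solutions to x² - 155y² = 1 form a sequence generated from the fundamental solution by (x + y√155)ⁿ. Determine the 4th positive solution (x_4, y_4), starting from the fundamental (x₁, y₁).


Step 1: Find the fundamental solution (x₁, y₁) of x² - 155y² = 1.
  Expand √155 as a continued fraction. a₀ = ⌊√155⌋ = 12; iterate m_{k+1} = d_k·a_k − m_k, d_{k+1} = (155 − m_{k+1}²)/d_k, a_{k+1} = ⌊(a₀ + m_{k+1})/d_{k+1}⌋ (starting m₀ = 0, d₀ = 1), with convergents p_k = a_k·p_{k-1} + p_{k-2}, q_k = a_k·q_{k-1} + q_{k-2} (p₋₁ = 1, q₋₁ = 0):
  k = 0: a₀ = 12; p₀/q₀ = 12/1; p₀² − 155·q₀² = 144 − 155 = -11.
  k = 1: m = 12, d = 11, a = ⌊(12 + 12)/11⌋ = 2; p/q = (2·12 + 1)/(2·1 + 0) = 25/2; p² − 155·q² = 625 − 620 = 5.
  k = 2: m = 10, d = 5, a = ⌊(12 + 10)/5⌋ = 4; p/q = (4·25 + 12)/(4·2 + 1) = 112/9; p² − 155·q² = 12544 − 12555 = -11.
  k = 3: m = 10, d = 11, a = ⌊(12 + 10)/11⌋ = 2; p/q = (2·112 + 25)/(2·9 + 2) = 249/20; p² − 155·q² = 62001 − 62000 = 1.
  The first convergent with p² − 155·q² = 1 gives the fundamental solution (x₁, y₁) = (249, 20).
Step 2: Apply the recurrence (x_{n+1}, y_{n+1}) = (x₁x_n + 155y₁y_n, x₁y_n + y₁x_n) repeatedly.
  From (x_1, y_1) = (249, 20): x_2 = 249·249 + 155·20·20 = 124001; y_2 = 249·20 + 20·249 = 9960.
  From (x_2, y_2) = (124001, 9960): x_3 = 249·124001 + 155·20·9960 = 61752249; y_3 = 249·9960 + 20·124001 = 4960060.
  From (x_3, y_3) = (61752249, 4960060): x_4 = 249·61752249 + 155·20·4960060 = 30752496001; y_4 = 249·4960060 + 20·61752249 = 2470099920.
Step 3: Verify x_4² - 155·y_4² = 945716010291520992001 - 945716010291520992000 = 1 (should be 1). ✓

(x_1, y_1) = (249, 20); (x_4, y_4) = (30752496001, 2470099920).
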